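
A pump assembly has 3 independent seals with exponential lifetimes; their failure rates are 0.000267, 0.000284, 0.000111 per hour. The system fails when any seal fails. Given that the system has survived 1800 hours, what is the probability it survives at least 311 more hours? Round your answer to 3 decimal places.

Time to first failure ~ Exp(Σλ) with Σλ = 0.000662.
By memorylessness, P(T > 1800+311 | T > 1800) = P(T > 311) = e^(−0.000662·311) ≈ 0.814.

0.814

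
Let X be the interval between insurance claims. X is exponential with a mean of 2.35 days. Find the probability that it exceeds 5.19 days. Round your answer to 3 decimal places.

0.110

The rate is λ = 1/2.35 = 0.425532 per day.
P(X > 5.19) = e^(−λ·5.19) = e^(−2.2085) ≈ 0.110.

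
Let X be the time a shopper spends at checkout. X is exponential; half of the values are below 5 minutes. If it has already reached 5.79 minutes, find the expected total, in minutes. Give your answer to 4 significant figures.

13.00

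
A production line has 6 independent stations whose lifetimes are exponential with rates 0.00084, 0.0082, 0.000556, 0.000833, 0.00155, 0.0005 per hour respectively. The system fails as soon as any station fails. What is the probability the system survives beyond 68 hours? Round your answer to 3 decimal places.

The time to first failure is exponential with rate Σλ = 0.00084 + 0.0082 + 0.000556 + 0.000833 + 0.00155 + 0.0005 = 0.012479.
P(min > 68) = e^(−0.012479·68) = e^(−0.84857) ≈ 0.428.

0.428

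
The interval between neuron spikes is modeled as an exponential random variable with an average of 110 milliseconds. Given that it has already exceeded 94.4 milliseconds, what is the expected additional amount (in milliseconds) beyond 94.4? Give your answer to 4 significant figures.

110.0

The rate is λ = 1/110 = 0.00909091 per millisecond.
By memorylessness, the remaining amount past any threshold is again Exp(λ) with mean 1/λ = 110 milliseconds.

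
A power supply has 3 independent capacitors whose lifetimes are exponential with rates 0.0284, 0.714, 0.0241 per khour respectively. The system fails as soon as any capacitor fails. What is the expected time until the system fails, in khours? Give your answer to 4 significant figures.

The time to first failure is exponential with rate Σλ = 0.0284 + 0.714 + 0.0241 = 0.7665.
E[min] = 1/Σλ = 1/0.7665 = 1.30463 khours.

1.305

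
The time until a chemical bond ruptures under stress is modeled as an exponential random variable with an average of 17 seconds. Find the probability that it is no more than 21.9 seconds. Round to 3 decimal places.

The rate is λ = 1/17 = 0.0588235 per second.
P(X ≤ 21.9) = 1 − e^(−λ·21.9) = 1 − e^(−1.2882) ≈ 0.724.

0.724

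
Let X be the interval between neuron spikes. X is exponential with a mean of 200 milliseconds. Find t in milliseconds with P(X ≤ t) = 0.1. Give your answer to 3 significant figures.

The rate is λ = 1/200 = 0.005 per millisecond.
Set 1 − e^(−λt) = 0.1, so t = −ln(0.9)/λ = 0.10536/0.005 ≈ 21.0721 milliseconds.

21.1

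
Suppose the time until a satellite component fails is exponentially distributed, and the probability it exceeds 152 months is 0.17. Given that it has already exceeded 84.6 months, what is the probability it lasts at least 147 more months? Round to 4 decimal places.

0.1802

From e^(−λ·152) = 0.17, λ = −ln(0.17)/152 = 0.0116576.
Memoryless: P(X > 84.6+147 | X > 84.6) = P(X > 147) = e^(−0.0116576·147) ≈ 0.1802.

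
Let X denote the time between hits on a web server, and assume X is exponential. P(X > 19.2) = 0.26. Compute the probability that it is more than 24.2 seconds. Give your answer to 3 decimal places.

e^(−λ·19.2) = 0.26 ⇒ λ = −ln(0.26)/19.2 = 0.0701601.
P(X > 24.2) = e^(−0.0701601·24.2) = e^(−1.6979) ≈ 0.183.

0.183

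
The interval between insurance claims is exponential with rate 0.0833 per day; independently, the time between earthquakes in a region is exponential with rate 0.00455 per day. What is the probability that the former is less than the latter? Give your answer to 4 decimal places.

λ_1 = 0.0833, λ_2 = 0.00455.
For independent exponentials, P(the former < the latter) = λ_1/(λ_1+λ_2) = 0.0833/0.08785 ≈ 0.9482.

0.9482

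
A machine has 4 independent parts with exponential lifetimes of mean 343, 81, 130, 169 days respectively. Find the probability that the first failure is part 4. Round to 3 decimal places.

0.205

Rates: λ_i = 1/mean_i → 0.00291545, 0.0123457, 0.00769231, 0.00591716; Σλ = 0.0288706.
P(part 4 first) = λ_4/Σλ = 0.00591716/0.0288706 ≈ 0.205.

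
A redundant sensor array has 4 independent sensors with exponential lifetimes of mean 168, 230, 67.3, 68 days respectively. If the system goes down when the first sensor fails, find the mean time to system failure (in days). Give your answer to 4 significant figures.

25.08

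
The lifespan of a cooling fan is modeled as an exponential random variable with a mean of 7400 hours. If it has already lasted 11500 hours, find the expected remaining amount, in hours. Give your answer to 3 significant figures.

7400

The rate is λ = 1/7400 = 0.000135135 per hour.
By memorylessness, the remaining amount past any threshold is again Exp(λ) with mean 1/λ = 7400 hours.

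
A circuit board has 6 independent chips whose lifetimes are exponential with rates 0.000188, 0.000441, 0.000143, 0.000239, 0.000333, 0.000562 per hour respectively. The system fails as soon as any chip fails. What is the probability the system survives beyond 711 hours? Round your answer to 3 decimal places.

0.258

The time to first failure is exponential with rate Σλ = 0.000188 + 0.000441 + 0.000143 + 0.000239 + 0.000333 + 0.000562 = 0.001906.
P(min > 711) = e^(−0.001906·711) = e^(−1.3552) ≈ 0.258.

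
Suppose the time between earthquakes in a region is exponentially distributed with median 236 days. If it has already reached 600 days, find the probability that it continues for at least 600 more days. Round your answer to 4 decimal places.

For an exponential, median = ln(2)/λ, so λ = ln 2 / 236 = 0.00293706 per day.
The exponential is memoryless, so the remaining time is again Exp(λ): the condition X > 600 is irrelevant.
P(X > 600) = e^(−1.7622) ≈ 0.1717.

0.1717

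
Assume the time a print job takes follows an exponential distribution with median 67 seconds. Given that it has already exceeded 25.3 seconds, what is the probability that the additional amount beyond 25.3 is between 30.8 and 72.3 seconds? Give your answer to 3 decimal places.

For an exponential, median = ln(2)/λ, so λ = ln 2 / 67 = 0.0103455 per second.
Memoryless: the residual past 25.3 is again Exp(λ).
P(30.8 < residual < 72.3) = e^(−λ·30.8) − e^(−λ·72.3) = 0.72714 − 0.47332 ≈ 0.254.

0.254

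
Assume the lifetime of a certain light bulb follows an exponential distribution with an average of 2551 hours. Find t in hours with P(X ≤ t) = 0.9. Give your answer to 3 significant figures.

The rate is λ = 1/2551 = 0.000392003 per hour.
Set 1 − e^(−λt) = 0.9, so t = −ln(0.1)/λ = 2.3026/0.000392003 ≈ 5873.89 hours.

5870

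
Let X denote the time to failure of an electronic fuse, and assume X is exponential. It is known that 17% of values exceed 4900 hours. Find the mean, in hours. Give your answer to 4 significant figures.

2765

e^(−λ·4900) = 0.17 ⇒ λ = −ln(0.17)/4900 = 0.000361624.
Mean = 1/λ = 2765.3 hours.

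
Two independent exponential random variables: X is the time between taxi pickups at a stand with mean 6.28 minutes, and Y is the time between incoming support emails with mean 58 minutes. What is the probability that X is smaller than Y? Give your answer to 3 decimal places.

0.902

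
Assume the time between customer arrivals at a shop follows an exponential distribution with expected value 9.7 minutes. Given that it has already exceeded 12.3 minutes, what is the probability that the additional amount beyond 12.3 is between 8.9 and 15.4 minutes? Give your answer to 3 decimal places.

0.195

The rate is λ = 1/9.7 = 0.103093 per minute.
Memoryless: the residual past 12.3 is again Exp(λ).
P(8.9 < residual < 15.4) = e^(−λ·8.9) − e^(−λ·15.4) = 0.39951 − 0.20441 ≈ 0.195.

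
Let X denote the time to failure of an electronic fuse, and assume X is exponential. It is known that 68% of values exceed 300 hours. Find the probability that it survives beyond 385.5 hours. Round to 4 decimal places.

0.6092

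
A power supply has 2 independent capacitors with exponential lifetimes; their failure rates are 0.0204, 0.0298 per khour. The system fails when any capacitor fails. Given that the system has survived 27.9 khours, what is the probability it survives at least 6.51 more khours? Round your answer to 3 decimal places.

0.721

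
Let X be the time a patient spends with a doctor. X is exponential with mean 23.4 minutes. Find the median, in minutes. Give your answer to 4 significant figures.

16.22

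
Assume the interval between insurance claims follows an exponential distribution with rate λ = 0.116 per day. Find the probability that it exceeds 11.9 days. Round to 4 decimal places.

P(X > 11.9) = e^(−λ·11.9) = e^(−1.3804) ≈ 0.2515.

0.2515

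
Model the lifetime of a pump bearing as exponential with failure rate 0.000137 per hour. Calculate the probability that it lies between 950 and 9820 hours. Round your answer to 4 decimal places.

0.6175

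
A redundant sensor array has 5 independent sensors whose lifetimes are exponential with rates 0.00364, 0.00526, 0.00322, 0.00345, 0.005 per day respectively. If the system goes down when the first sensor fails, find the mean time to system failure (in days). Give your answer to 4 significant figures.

48.61

The time to first failure is exponential with rate Σλ = 0.00364 + 0.00526 + 0.00322 + 0.00345 + 0.005 = 0.02057.
E[min] = 1/Σλ = 1/0.02057 = 48.6145 days.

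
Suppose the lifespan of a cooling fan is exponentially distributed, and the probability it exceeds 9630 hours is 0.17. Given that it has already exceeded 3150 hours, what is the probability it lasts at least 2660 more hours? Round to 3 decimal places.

From e^(−λ·9630) = 0.17, λ = −ln(0.17)/9630 = 0.000184004.
Memoryless: P(X > 3150+2660 | X > 3150) = P(X > 2660) = e^(−0.000184004·2660) ≈ 0.613.

0.613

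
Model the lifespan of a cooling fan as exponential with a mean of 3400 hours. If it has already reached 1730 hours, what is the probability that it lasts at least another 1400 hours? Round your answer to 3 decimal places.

The rate is λ = 1/3400 = 0.000294118 per hour.
By the memoryless property, P(X > 1730+1400 | X > 1730) = P(X > 1400).
P(X > 1400) = e^(−0.41176) ≈ 0.662.

0.662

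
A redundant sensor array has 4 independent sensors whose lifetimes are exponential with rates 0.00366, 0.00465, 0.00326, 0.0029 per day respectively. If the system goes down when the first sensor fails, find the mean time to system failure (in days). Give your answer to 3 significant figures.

69.1

The time to first failure is exponential with rate Σλ = 0.00366 + 0.00465 + 0.00326 + 0.0029 = 0.01447.
E[min] = 1/Σλ = 1/0.01447 = 69.1085 days.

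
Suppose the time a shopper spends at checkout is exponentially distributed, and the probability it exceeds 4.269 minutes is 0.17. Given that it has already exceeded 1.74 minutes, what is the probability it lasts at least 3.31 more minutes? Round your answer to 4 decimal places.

0.2531

From e^(−λ·4.269) = 0.17, λ = −ln(0.17)/4.269 = 0.415075.
Memoryless: P(X > 1.74+3.31 | X > 1.74) = P(X > 3.31) = e^(−0.415075·3.31) ≈ 0.2531.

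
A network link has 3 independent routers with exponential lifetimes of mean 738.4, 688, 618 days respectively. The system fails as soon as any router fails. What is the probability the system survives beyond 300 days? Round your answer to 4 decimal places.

0.2651

The first failure time is exponential with rate Σλ_i = 1/738.4 + 1/688 + 1/618 = 0.00442589 per day.
P(min > 300) = e^(−0.00442589·300) = e^(−1.3278) ≈ 0.2651.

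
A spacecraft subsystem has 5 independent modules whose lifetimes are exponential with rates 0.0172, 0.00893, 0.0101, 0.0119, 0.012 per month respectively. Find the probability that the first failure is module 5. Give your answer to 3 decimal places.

0.200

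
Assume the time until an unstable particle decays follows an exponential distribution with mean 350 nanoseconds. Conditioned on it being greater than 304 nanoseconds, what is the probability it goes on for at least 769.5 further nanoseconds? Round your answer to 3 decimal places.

The rate is λ = 1/350 = 0.00285714 per nanosecond.
P(X > s+t | X > s) = e^(−λ(s+t))/e^(−λs) = e^(−λt), independent of s = 304.
P(X > 769.5) = e^(−2.1986) ≈ 0.111.

0.111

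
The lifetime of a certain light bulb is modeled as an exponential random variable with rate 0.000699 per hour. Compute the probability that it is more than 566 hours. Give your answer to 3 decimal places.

P(X > 566) = e^(−λ·566) = e^(−0.39563) ≈ 0.673.

0.673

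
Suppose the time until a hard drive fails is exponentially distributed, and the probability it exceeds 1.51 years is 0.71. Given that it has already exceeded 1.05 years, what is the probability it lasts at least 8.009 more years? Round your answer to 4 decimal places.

0.1626

From e^(−λ·1.51) = 0.71, λ = −ln(0.71)/1.51 = 0.226815.
Memoryless: P(X > 1.05+8.009 | X > 1.05) = P(X > 8.009) = e^(−0.226815·8.009) ≈ 0.1626.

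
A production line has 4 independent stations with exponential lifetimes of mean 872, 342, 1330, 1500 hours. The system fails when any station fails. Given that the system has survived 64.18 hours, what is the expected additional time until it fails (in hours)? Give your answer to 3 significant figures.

182

First-failure rate Σλ = 1/872 + 1/342 + 1/1330 + 1/1500 = 0.00548931.
By memorylessness the expected residual is 1/Σλ = 182.172 hours, regardless of the 64.18 already elapsed.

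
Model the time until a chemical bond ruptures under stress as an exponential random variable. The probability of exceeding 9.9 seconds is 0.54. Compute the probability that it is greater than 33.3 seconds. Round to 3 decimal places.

0.126

e^(−λ·9.9) = 0.54 ⇒ λ = −ln(0.54)/9.9 = 0.062241.
P(X > 33.3) = e^(−0.062241·33.3) = e^(−2.0726) ≈ 0.126.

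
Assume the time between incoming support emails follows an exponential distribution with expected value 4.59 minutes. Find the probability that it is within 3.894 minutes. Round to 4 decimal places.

The rate is λ = 1/4.59 = 0.217865 per minute.
P(X ≤ 3.894) = 1 − e^(−λ·3.894) = 1 − e^(−0.84837) ≈ 0.5719.

0.5719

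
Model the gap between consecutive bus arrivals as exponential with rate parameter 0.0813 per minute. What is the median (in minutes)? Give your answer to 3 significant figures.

8.53

Set 1 − e^(−λt) = 0.5, so t = −ln(0.5)/λ = 0.69315/0.0813 ≈ 8.5258 minutes.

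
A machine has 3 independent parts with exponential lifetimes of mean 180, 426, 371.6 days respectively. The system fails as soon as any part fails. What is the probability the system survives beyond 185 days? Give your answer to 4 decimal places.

The first failure time is exponential with rate Σλ_i = 1/180 + 1/426 + 1/371.6 = 0.010594 per day.
P(min > 185) = e^(−0.010594·185) = e^(−1.9599) ≈ 0.1409.

0.1409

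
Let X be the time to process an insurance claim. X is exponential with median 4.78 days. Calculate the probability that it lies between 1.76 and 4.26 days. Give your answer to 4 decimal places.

For an exponential, median = ln(2)/λ, so λ = ln 2 / 4.78 = 0.14501 per day.
P(1.76 < X < 4.26) = e^(−λ·1.76) − e^(−λ·4.26) = 0.77475 − 0.53916 ≈ 0.2356.

0.2356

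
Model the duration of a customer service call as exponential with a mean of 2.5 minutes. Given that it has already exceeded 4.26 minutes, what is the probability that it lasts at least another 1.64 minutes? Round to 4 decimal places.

The rate is λ = 1/2.5 = 0.4 per minute.
By the memoryless property, P(X > 4.26+1.64 | X > 4.26) = P(X > 1.64).
P(X > 1.64) = e^(−0.656) ≈ 0.5189.

0.5189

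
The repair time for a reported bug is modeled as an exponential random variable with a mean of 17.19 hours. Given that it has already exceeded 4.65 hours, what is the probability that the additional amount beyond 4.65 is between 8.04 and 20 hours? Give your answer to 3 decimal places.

0.314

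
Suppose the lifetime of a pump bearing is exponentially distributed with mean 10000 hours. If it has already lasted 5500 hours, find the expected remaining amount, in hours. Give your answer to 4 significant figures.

10000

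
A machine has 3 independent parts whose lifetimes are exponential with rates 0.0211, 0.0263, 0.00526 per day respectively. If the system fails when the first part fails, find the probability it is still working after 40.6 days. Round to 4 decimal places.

The time to first failure is exponential with rate Σλ = 0.0211 + 0.0263 + 0.00526 = 0.05266.
P(min > 40.6) = e^(−0.05266·40.6) = e^(−2.138) ≈ 0.1179.

0.1179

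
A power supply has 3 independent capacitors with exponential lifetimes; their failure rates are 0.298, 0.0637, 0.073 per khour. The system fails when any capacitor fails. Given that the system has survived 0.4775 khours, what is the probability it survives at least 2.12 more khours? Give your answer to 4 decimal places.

Time to first failure ~ Exp(Σλ) with Σλ = 0.4347.
By memorylessness, P(T > 0.4775+2.12 | T > 0.4775) = P(T > 2.12) = e^(−0.4347·2.12) ≈ 0.3979.

0.3979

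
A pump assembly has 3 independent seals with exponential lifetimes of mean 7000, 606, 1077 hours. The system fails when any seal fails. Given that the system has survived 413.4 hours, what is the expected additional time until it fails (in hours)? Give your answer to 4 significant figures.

First-failure rate Σλ = 1/7000 + 1/606 + 1/1077 = 0.00272153.
By memorylessness the expected residual is 1/Σλ = 367.441 hours, regardless of the 413.4 already elapsed.

367.4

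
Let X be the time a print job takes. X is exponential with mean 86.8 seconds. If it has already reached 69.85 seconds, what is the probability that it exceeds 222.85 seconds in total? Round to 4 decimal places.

0.1716

The rate is λ = 1/86.8 = 0.0115207 per second.
P(X > s+t | X > s) = e^(−λ(s+t))/e^(−λs) = e^(−λt), independent of s = 69.85.
P(X > 153) = e^(−1.7627) ≈ 0.1716.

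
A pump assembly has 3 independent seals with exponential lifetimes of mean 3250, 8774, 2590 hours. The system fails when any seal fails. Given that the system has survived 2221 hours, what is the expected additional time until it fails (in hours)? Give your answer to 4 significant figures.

First-failure rate Σλ = 1/3250 + 1/8774 + 1/2590 = 0.000807766.
By memorylessness the expected residual is 1/Σλ = 1237.98 hours, regardless of the 2221 already elapsed.

1238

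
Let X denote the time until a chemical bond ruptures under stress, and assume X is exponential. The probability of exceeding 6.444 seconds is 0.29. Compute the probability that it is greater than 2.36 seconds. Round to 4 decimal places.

0.6355

e^(−λ·6.444) = 0.29 ⇒ λ = −ln(0.29)/6.444 = 0.192097.
P(X > 2.36) = e^(−0.192097·2.36) = e^(−0.45335) ≈ 0.6355.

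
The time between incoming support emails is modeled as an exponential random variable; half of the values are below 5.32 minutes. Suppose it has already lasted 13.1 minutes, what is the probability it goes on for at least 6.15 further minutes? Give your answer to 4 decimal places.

For an exponential, median = ln(2)/λ, so λ = ln 2 / 5.32 = 0.130291 per minute.
By the memoryless property, P(X > 13.1+6.15 | X > 13.1) = P(X > 6.15).
P(X > 6.15) = e^(−0.80129) ≈ 0.4488.

0.4488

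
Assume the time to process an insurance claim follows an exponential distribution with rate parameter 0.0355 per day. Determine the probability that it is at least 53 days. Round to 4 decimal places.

0.1524

P(X > 53) = e^(−λ·53) = e^(−1.8815) ≈ 0.1524.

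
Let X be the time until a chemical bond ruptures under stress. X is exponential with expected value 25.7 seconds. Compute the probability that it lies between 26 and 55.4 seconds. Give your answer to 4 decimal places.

0.2478

The rate is λ = 1/25.7 = 0.0389105 per second.
P(26 < X < 55.4) = e^(−λ·26) − e^(−λ·55.4) = 0.36361 − 0.11583 ≈ 0.2478.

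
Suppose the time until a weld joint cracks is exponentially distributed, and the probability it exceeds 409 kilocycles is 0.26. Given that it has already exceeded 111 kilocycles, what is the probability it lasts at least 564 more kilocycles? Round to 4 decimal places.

0.1561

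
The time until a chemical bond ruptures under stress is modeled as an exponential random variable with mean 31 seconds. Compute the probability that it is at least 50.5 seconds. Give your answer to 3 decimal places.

The rate is λ = 1/31 = 0.0322581 per second.
P(X > 50.5) = e^(−λ·50.5) = e^(−1.629) ≈ 0.196.

0.196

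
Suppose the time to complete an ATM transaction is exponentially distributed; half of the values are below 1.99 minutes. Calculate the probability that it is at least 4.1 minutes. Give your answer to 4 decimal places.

For an exponential, median = ln(2)/λ, so λ = ln 2 / 1.99 = 0.348315 per minute.
P(X > 4.1) = e^(−λ·4.1) = e^(−1.4281) ≈ 0.2398.

0.2398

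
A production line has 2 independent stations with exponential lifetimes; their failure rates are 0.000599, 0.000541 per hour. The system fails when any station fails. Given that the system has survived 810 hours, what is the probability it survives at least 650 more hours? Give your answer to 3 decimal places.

0.477

Time to first failure ~ Exp(Σλ) with Σλ = 0.00114.
By memorylessness, P(T > 810+650 | T > 810) = P(T > 650) = e^(−0.00114·650) ≈ 0.477.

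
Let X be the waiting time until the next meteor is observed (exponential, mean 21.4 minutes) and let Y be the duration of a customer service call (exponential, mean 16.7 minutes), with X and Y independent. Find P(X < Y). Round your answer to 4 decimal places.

0.4383

λ_1 = 1/21.4 = 0.046729, λ_2 = 1/16.7 = 0.0598802.
For independent exponentials, P(X < Y) = λ_1/(λ_1+λ_2) = 0.046729/0.106609 ≈ 0.4383.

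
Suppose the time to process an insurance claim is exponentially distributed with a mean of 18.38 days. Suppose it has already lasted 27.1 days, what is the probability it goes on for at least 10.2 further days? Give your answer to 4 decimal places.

The rate is λ = 1/18.38 = 0.054407 per day.
P(X > s+t | X > s) = e^(−λ(s+t))/e^(−λs) = e^(−λt), independent of s = 27.1.
P(X > 10.2) = e^(−0.55495) ≈ 0.5741.

0.5741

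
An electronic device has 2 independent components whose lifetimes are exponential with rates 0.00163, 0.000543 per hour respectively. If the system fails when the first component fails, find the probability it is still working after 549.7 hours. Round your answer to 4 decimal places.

0.3029

The time to first failure is exponential with rate Σλ = 0.00163 + 0.000543 = 0.002173.
P(min > 549.7) = e^(−0.002173·549.7) = e^(−1.1945) ≈ 0.3029.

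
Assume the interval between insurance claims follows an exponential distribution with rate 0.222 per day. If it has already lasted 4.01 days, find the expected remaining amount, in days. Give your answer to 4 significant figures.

By memorylessness, the remaining amount past any threshold is again Exp(λ) with mean 1/λ = 4.5045 days.

4.505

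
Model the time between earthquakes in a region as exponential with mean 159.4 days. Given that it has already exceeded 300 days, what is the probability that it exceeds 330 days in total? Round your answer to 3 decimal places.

0.828

The rate is λ = 1/159.4 = 0.00627353 per day.
P(X > s+t | X > s) = e^(−λ(s+t))/e^(−λs) = e^(−λt), independent of s = 300.
P(X > 30) = e^(−0.18821) ≈ 0.828.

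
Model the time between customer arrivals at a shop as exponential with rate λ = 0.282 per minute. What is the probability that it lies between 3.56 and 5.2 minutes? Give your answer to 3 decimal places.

0.136

P(3.56 < X < 5.2) = e^(−λ·3.56) − e^(−λ·5.2) = 0.36644 − 0.23075 ≈ 0.136.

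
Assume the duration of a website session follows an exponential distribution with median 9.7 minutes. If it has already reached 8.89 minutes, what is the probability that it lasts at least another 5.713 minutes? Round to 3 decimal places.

0.665

For an exponential, median = ln(2)/λ, so λ = ln 2 / 9.7 = 0.0714585 per minute.
By the memoryless property, P(X > 8.89+5.713 | X > 8.89) = P(X > 5.713).
P(X > 5.713) = e^(−0.40824) ≈ 0.665.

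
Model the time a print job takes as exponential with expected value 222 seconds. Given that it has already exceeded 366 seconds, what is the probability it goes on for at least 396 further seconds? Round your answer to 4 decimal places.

The rate is λ = 1/222 = 0.0045045 per second.
The exponential is memoryless, so the remaining time is again Exp(λ): the condition X > 366 is irrelevant.
P(X > 396) = e^(−1.7838) ≈ 0.1680.

0.1680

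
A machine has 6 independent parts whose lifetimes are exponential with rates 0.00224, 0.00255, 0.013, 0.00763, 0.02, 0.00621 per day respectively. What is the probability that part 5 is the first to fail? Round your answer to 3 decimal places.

0.387

The time to first failure is exponential with rate Σλ = 0.00224 + 0.00255 + 0.013 + 0.00763 + 0.02 + 0.00621 = 0.05163.
P(part 5 first) = λ_5/Σλ = 0.02/0.05163 ≈ 0.387.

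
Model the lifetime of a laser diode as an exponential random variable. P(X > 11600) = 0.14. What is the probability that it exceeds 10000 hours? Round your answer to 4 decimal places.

0.1836

e^(−λ·11600) = 0.14 ⇒ λ = −ln(0.14)/11600 = 0.000169492.
P(X > 10000) = e^(−0.000169492·10000) = e^(−1.6949) ≈ 0.1836.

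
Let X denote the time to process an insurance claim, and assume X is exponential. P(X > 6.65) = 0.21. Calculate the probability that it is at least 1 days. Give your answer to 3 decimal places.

e^(−λ·6.65) = 0.21 ⇒ λ = −ln(0.21)/6.65 = 0.234684.
P(X > 1) = e^(−0.234684·1) = e^(−0.23468) ≈ 0.791.

0.791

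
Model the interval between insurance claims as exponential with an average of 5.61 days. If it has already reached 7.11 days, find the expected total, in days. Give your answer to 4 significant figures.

12.72

The rate is λ = 1/5.61 = 0.178253 per day.
By memorylessness, E[X | X > 7.11] = 7.11 + 1/λ = 7.11 + 5.61 = 12.72 days.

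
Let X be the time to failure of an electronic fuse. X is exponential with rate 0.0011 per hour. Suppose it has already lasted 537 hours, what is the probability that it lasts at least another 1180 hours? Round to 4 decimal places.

0.2731

The exponential is memoryless, so the remaining time is again Exp(λ): the condition X > 537 is irrelevant.
P(X > 1180) = e^(−1.298) ≈ 0.2731.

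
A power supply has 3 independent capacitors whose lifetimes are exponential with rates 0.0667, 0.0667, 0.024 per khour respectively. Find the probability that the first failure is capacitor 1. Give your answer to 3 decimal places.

The time to first failure is exponential with rate Σλ = 0.0667 + 0.0667 + 0.024 = 0.1574.
P(capacitor 1 first) = λ_1/Σλ = 0.0667/0.1574 ≈ 0.424.

0.424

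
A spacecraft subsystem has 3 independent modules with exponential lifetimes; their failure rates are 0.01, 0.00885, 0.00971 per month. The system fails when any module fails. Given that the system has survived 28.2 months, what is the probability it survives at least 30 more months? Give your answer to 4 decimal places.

0.4245

Time to first failure ~ Exp(Σλ) with Σλ = 0.02856.
By memorylessness, P(T > 28.2+30 | T > 28.2) = P(T > 30) = e^(−0.02856·30) ≈ 0.4245.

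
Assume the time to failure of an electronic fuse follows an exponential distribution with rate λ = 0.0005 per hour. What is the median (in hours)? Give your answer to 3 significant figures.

Set 1 − e^(−λt) = 0.5, so t = −ln(0.5)/λ = 0.69315/0.0005 ≈ 1386.29 hours.

1390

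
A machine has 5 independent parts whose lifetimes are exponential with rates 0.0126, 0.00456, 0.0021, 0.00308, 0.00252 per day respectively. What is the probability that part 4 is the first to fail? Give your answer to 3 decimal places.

The time to first failure is exponential with rate Σλ = 0.0126 + 0.00456 + 0.0021 + 0.00308 + 0.00252 = 0.02486.
P(part 4 first) = λ_4/Σλ = 0.00308/0.02486 ≈ 0.124.

0.124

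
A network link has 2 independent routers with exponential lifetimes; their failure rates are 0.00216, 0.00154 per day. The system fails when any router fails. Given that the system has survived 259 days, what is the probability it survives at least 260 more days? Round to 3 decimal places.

0.382

Time to first failure ~ Exp(Σλ) with Σλ = 0.0037.
By memorylessness, P(T > 259+260 | T > 259) = P(T > 260) = e^(−0.0037·260) ≈ 0.382.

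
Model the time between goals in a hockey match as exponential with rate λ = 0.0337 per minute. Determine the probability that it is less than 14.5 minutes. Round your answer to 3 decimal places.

P(X ≤ 14.5) = 1 − e^(−λ·14.5) = 1 − e^(−0.48865) ≈ 0.387.

0.387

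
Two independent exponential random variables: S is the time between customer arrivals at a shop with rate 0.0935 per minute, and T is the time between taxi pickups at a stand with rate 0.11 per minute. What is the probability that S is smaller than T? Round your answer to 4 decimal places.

0.4595

λ_1 = 0.0935, λ_2 = 0.11.
For independent exponentials, P(S < T) = λ_1/(λ_1+λ_2) = 0.0935/0.2035 ≈ 0.4595.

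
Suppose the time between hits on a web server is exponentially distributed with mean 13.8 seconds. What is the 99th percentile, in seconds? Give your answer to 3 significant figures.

63.6

The rate is λ = 1/13.8 = 0.0724638 per second.
Set 1 − e^(−λt) = 0.99, so t = −ln(0.01)/λ = 4.6052/0.0724638 ≈ 63.5513 seconds.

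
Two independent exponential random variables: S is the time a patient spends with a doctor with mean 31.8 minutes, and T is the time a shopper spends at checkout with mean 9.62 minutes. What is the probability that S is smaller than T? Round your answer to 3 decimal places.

0.232

λ_1 = 1/31.8 = 0.0314465, λ_2 = 1/9.62 = 0.10395.
For independent exponentials, P(S < T) = λ_1/(λ_1+λ_2) = 0.0314465/0.135397 ≈ 0.232.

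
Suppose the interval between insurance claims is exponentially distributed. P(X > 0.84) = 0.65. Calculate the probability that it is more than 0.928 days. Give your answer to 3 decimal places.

0.621

e^(−λ·0.84) = 0.65 ⇒ λ = −ln(0.65)/0.84 = 0.512837.
P(X > 0.928) = e^(−0.512837·0.928) = e^(−0.47591) ≈ 0.621.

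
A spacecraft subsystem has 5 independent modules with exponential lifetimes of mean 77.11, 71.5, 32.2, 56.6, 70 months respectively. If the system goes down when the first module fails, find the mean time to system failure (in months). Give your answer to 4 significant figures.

The first failure time is exponential with rate Σλ_i = 1/77.11 + 1/71.5 + 1/32.2 + 1/56.6 + 1/70 = 0.089964 per month.
E[min] = 1/Σλ = 1/0.089964 = 11.1156 months.

11.12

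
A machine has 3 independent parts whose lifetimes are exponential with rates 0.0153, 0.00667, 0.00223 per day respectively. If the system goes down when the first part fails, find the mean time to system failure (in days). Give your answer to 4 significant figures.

The time to first failure is exponential with rate Σλ = 0.0153 + 0.00667 + 0.00223 = 0.0242.
E[min] = 1/Σλ = 1/0.0242 = 41.3223 days.

41.32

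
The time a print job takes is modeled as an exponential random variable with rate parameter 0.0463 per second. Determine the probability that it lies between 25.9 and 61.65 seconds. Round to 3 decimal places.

P(25.9 < X < 61.65) = e^(−λ·25.9) − e^(−λ·61.65) = 0.30144 − 0.05759 ≈ 0.244.

0.244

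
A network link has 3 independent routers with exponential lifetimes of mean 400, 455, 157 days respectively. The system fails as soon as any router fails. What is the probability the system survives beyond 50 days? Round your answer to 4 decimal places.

The first failure time is exponential with rate Σλ_i = 1/400 + 1/455 + 1/157 = 0.0110672 per day.
P(min > 50) = e^(−0.0110672·50) = e^(−0.55336) ≈ 0.5750.

0.5750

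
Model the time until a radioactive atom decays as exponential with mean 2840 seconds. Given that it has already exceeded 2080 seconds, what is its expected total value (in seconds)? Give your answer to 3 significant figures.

4920

The rate is λ = 1/2840 = 0.000352113 per second.
By memorylessness, E[X | X > 2080] = 2080 + 1/λ = 2080 + 2840 = 4920 seconds.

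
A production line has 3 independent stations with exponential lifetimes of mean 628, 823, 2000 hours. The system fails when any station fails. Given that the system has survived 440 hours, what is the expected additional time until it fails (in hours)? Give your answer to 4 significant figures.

302.4

First-failure rate Σλ = 1/628 + 1/823 + 1/2000 = 0.00330742.
By memorylessness the expected residual is 1/Σλ = 302.35 hours, regardless of the 440 already elapsed.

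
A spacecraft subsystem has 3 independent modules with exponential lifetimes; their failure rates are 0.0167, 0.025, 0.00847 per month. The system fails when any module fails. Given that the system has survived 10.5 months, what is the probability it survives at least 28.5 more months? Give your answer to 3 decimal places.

0.239

Time to first failure ~ Exp(Σλ) with Σλ = 0.05017.
By memorylessness, P(T > 10.5+28.5 | T > 10.5) = P(T > 28.5) = e^(−0.05017·28.5) ≈ 0.239.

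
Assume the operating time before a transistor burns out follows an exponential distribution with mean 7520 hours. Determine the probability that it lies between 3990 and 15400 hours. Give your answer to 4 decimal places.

The rate is λ = 1/7520 = 0.000132979 per hour.
P(3990 < X < 15400) = e^(−λ·3990) − e^(−λ·15400) = 0.58826 − 0.12901 ≈ 0.4593.

0.4593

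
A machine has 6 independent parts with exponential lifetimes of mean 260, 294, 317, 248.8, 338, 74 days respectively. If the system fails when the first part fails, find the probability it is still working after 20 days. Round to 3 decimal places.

0.539

The first failure time is exponential with rate Σλ_i = 1/260 + 1/294 + 1/317 + 1/248.8 + 1/338 + 1/74 = 0.0308935 per day.
P(min > 20) = e^(−0.0308935·20) = e^(−0.61787) ≈ 0.539.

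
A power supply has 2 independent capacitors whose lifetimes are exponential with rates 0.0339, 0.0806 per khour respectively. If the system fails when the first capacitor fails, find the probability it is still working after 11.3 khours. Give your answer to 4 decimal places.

The time to first failure is exponential with rate Σλ = 0.0339 + 0.0806 = 0.1145.
P(min > 11.3) = e^(−0.1145·11.3) = e^(−1.2939) ≈ 0.2742.

0.2742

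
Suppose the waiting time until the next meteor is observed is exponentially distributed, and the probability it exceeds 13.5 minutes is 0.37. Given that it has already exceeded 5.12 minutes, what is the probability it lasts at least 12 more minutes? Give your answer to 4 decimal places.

From e^(−λ·13.5) = 0.37, λ = −ln(0.37)/13.5 = 0.0736483.
Memoryless: P(X > 5.12+12 | X > 5.12) = P(X > 12) = e^(−0.0736483·12) ≈ 0.4132.

0.4132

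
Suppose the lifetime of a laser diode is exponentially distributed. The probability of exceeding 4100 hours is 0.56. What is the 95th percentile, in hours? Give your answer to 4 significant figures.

21180

e^(−λ·4100) = 0.56 ⇒ λ = −ln(0.56)/4100 = 0.000141419.
95th percentile: 1 − e^(−λt) = 0.95, t = −ln(0.05)/λ = 21183.4 hours.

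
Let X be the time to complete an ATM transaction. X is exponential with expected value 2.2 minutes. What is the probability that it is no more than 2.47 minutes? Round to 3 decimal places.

The rate is λ = 1/2.2 = 0.454545 per minute.
P(X ≤ 2.47) = 1 − e^(−λ·2.47) = 1 − e^(−1.1227) ≈ 0.675.

0.675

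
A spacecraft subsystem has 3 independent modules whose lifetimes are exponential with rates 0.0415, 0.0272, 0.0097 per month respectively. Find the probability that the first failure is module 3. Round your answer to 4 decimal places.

0.1237

The time to first failure is exponential with rate Σλ = 0.0415 + 0.0272 + 0.0097 = 0.0784.
P(module 3 first) = λ_3/Σλ = 0.0097/0.0784 ≈ 0.1237.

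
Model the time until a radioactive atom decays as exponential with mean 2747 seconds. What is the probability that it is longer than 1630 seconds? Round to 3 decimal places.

0.552

The rate is λ = 1/2747 = 0.000364033 per second.
P(X > 1630) = e^(−λ·1630) = e^(−0.59337) ≈ 0.552.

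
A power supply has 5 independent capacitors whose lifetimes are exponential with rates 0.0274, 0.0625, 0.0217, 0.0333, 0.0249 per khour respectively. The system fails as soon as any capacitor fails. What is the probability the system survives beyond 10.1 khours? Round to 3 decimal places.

0.180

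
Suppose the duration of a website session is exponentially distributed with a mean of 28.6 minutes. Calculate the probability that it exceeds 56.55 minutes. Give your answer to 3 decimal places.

The rate is λ = 1/28.6 = 0.034965 per minute.
P(X > 56.55) = e^(−λ·56.55) = e^(−1.9773) ≈ 0.138.

0.138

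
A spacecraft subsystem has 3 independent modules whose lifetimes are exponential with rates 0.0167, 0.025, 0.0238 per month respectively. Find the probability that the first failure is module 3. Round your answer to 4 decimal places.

0.3634

The time to first failure is exponential with rate Σλ = 0.0167 + 0.025 + 0.0238 = 0.0655.
P(module 3 first) = λ_3/Σλ = 0.0238/0.0655 ≈ 0.3634.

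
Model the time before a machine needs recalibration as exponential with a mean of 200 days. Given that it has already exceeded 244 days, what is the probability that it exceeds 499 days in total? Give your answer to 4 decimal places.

0.2794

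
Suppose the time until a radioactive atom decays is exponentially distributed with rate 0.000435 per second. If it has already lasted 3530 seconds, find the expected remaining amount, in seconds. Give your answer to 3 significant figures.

2300

By memorylessness, the remaining amount past any threshold is again Exp(λ) with mean 1/λ = 2298.85 seconds.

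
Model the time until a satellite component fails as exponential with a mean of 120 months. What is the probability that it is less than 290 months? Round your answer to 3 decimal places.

0.911

The rate is λ = 1/120 = 0.00833333 per month.
P(X ≤ 290) = 1 − e^(−λ·290) = 1 − e^(−2.4167) ≈ 0.911.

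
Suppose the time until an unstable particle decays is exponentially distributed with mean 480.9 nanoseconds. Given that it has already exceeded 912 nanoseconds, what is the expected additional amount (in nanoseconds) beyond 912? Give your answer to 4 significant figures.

480.9

The rate is λ = 1/480.9 = 0.00207943 per nanosecond.
By memorylessness, the remaining amount past any threshold is again Exp(λ) with mean 1/λ = 480.9 nanoseconds.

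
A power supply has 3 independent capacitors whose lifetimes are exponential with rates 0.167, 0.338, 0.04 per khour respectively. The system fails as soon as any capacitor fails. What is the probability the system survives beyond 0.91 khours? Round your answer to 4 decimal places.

The time to first failure is exponential with rate Σλ = 0.167 + 0.338 + 0.04 = 0.545.
P(min > 0.91) = e^(−0.545·0.91) = e^(−0.49595) ≈ 0.6090.

0.6090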